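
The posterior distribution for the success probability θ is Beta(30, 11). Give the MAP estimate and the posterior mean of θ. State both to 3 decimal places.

θ_MAP = 0.744, E[θ|data] = 0.732

Mode = (30−1)/(30+11−2) = 29/39 = 0.744.
Mean = 30/(30+11) = 30/41 = 0.732.
The posterior is left-skewed, so the mode exceeds the mean.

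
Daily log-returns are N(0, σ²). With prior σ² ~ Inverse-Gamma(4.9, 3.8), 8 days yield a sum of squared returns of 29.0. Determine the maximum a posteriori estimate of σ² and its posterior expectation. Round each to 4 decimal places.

Posterior: Inverse-Gamma(shape = 4.9+8/2 = 8.9, scale = 3.8+29.0/2 = 18.3).
Mode = β/(α+1) = 18.3/9.9 = 1.8485.
Mean = β/(α−1) = 18.3/7.9 = 2.3165.

MAP = 1.8485; posterior mean = 2.3165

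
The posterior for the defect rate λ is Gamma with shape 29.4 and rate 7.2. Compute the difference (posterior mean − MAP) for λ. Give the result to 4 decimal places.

Mode = (α−1)/β = 28.4/7.2 = 3.9444.
Mean = α/β = 29.4/7.2 = 4.0833.
Difference = 4.0833 − 3.9444 = 0.1389.

0.1389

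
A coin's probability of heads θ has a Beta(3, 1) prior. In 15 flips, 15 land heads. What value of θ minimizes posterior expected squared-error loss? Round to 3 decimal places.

Posterior: Beta(3+15, 1+0) = Beta(18, 1).
Since β = 1 ≤ 1 and α > 1, the Beta density is monotone increasing on [0,1]; the mode is at 1.
Mean = 18/(18+1) = 0.947.
Squared-error loss ⇒ the optimal estimator is the posterior mean.

0.947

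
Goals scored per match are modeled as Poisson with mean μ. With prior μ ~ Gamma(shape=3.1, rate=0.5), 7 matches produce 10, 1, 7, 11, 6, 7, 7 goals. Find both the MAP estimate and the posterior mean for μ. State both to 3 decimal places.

Σ counts = 49. Posterior: Gamma(shape = 3.1+49 = 52.1, rate = 0.5+7 = 7.5).
Mode = (α−1)/β = 51.1/7.5 = 6.813.
Mean = α/β = 52.1/7.5 = 6.947.
Mean > mode: the posterior has a right tail.

MAP = 6.813, posterior mean = 6.947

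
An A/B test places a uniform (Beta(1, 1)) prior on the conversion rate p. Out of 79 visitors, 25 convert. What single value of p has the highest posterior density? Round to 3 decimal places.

Posterior: Beta(1+25, 1+54) = Beta(26, 55).
Mode = (26−1)/(26+55−2) = 25/79 = 0.316.
Mean = 26/(26+55) = 26/81 = 0.321.
This is the posterior mode — the MAP estimate.

0.316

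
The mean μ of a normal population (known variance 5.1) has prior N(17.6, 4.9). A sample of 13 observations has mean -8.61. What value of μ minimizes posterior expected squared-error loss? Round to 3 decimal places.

-6.667

Posterior for μ is Normal. Precision-weighted mean: (1/4.9·17.6 + 13/5.1·-8.61) / (1/4.9 + 13/5.1) = -6.667.
A Normal posterior is symmetric, so mode = mean.
Squared-error loss ⇒ the optimal estimator is the posterior mean.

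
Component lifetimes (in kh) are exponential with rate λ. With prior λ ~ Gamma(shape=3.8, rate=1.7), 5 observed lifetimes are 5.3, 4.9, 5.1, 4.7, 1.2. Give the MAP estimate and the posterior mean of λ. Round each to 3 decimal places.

MAP estimate = 0.341, posterior mean = 0.384

Σ times = 21.2. Posterior: Gamma(shape = 3.8+5 = 8.8, rate = 1.7+21.2 = 22.9).
Mode = (α−1)/β = 7.8/22.9 = 0.341.
Mean = α/β = 8.8/22.9 = 0.384.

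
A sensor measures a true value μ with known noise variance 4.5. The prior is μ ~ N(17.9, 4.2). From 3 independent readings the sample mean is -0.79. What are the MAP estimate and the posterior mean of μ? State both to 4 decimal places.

MAP: 4.1284. Posterior mean: 4.1284.

Posterior for μ is Normal. Precision-weighted mean: (1/4.2·17.9 + 3/4.5·-0.79) / (1/4.2 + 3/4.5) = 4.1284.
A Normal posterior is symmetric, so mode = mean.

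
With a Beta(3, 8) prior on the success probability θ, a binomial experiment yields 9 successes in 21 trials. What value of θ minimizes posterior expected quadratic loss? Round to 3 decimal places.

Posterior: Beta(3+9, 8+12) = Beta(12, 20).
Mode = (12−1)/(12+20−2) = 11/30 = 0.367.
Mean = 12/(12+20) = 12/32 = 0.375.
Quadratic loss ⇒ the optimal estimator is the posterior mean.

0.375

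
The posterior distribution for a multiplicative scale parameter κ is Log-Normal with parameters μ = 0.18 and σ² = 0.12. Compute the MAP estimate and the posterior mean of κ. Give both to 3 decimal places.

MAP estimate = 1.062, posterior mean = 1.271

Mode = exp(μ − σ²) = exp(0.06) = 1.062.
Mean = exp(μ + σ²/2) = exp(0.240) = 1.271.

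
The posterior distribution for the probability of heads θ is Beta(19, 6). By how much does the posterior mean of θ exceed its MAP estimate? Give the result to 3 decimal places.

Mode = (19−1)/(19+6−2) = 18/23 = 0.783.
Mean = 19/(19+6) = 19/25 = 0.760.
Difference = 0.760 − 0.783 = -0.023.

-0.023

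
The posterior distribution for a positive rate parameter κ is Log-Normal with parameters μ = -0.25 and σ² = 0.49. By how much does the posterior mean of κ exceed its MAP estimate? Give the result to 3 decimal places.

0.518

Mode = exp(μ − σ²) = exp(-0.74) = 0.477.
Mean = exp(μ + σ²/2) = exp(-0.005) = 0.995.
Difference = 0.995 − 0.477 = 0.518.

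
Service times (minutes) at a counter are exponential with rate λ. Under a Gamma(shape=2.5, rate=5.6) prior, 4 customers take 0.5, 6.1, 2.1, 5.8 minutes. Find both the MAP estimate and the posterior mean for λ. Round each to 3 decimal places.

Σ times = 14.5. Posterior: Gamma(shape = 2.5+4 = 6.5, rate = 5.6+14.5 = 20.1).
Mode = (α−1)/β = 5.5/20.1 = 0.274.
Mean = α/β = 6.5/20.1 = 0.323.

λ_MAP = 0.274, E[λ|data] = 0.323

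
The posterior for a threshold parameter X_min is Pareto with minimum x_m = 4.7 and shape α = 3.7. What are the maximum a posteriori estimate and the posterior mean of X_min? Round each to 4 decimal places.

MAP = 4.7000, posterior mean = 6.4407

The Pareto density is strictly decreasing on [x_m, ∞), so the mode is x_m = 4.7000.
Mean = α·x_m/(α−1) = 3.7·4.7/2.7 = 6.4407.
The mean is pulled above the mode by the posterior's right skew.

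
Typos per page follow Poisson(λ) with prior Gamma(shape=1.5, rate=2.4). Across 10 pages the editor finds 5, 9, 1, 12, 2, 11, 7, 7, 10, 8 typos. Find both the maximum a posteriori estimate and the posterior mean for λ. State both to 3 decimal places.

MAP: 5.847. Posterior mean: 5.927.

Σ counts = 72. Posterior: Gamma(shape = 1.5+72 = 73.5, rate = 2.4+10 = 12.4).
Mode = (α−1)/β = 72.5/12.4 = 5.847.
Mean = α/β = 73.5/12.4 = 5.927.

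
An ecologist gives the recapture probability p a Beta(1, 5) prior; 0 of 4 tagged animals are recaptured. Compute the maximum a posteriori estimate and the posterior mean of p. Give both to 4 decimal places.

Posterior: Beta(1+0, 5+4) = Beta(1, 9).
Since α = 1 ≤ 1 and β > 1, the Beta density is monotone decreasing on [0,1]; the mode is at 0.
Mean = 1/(1+9) = 0.1000.
The mean is pulled above the mode by the posterior's right skew.

MAP = 0.0000, posterior mean = 0.1000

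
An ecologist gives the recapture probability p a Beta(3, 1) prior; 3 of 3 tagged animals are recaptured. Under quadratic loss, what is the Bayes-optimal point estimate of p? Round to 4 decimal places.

Posterior: Beta(3+3, 1+0) = Beta(6, 1).
Since β = 1 ≤ 1 and α > 1, the Beta density is monotone increasing on [0,1]; the mode is at 1.
Mean = 6/(6+1) = 0.8571.
Quadratic loss ⇒ the optimal estimator is the posterior mean.

0.8571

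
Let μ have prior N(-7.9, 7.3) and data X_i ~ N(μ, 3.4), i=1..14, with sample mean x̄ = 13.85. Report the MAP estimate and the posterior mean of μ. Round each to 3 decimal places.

MAP = 13.150; posterior mean = 13.150

Posterior for μ is Normal. Precision-weighted mean: (1/7.3·-7.9 + 14/3.4·13.85) / (1/7.3 + 14/3.4) = 13.150.
A Normal posterior is symmetric, so mode = mean.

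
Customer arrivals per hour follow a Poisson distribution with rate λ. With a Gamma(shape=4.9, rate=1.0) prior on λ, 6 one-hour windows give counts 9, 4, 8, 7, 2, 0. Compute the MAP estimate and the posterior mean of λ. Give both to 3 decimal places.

Σ counts = 30. Posterior: Gamma(shape = 4.9+30 = 34.9, rate = 1.0+6 = 7.0).
Mode = (α−1)/β = 33.9/7.0 = 4.843.
Mean = α/β = 34.9/7.0 = 4.986.
Right-skewed posterior ⇒ mode < mean.

MAP: 4.843. Posterior mean: 4.986.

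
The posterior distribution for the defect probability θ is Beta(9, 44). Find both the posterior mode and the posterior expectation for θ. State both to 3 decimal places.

Mode = (9−1)/(9+44−2) = 8/51 = 0.157.
Mean = 9/(9+44) = 9/53 = 0.170.
The posterior is right-skewed, so the mean exceeds the mode.

MAP: 0.157. Posterior mean: 0.170.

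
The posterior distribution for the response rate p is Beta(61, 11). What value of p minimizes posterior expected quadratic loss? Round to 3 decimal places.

0.847

Mode = (61−1)/(61+11−2) = 60/70 = 0.857.
Mean = 61/(61+11) = 61/72 = 0.847.
Quadratic loss ⇒ the optimal estimator is the posterior mean.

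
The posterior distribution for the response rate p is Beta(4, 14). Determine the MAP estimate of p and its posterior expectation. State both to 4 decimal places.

p_MAP = 0.1875, E[p|data] = 0.2222

Mode = (4−1)/(4+14−2) = 3/16 = 0.1875.
Mean = 4/(4+14) = 4/18 = 0.2222.
Mean > mode: the posterior has a right tail.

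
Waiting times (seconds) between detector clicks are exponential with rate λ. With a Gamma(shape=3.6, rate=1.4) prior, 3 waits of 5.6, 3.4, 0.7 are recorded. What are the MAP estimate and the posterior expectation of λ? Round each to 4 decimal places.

Σ times = 9.7. Posterior: Gamma(shape = 3.6+3 = 6.6, rate = 1.4+9.7 = 11.1).
Mode = (α−1)/β = 5.6/11.1 = 0.5045.
Mean = α/β = 6.6/11.1 = 0.5946.

MAP = 0.5045; posterior mean = 0.5946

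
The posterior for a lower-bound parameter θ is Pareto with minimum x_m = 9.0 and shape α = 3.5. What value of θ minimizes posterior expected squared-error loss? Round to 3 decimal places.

12.600

The Pareto density is strictly decreasing on [x_m, ∞), so the mode is x_m = 9.000.
Mean = α·x_m/(α−1) = 3.5·9.0/2.5 = 12.600.
Squared-error loss ⇒ the optimal estimator is the posterior mean.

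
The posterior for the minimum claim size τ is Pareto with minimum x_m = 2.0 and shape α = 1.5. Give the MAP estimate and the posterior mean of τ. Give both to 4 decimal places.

τ_MAP = 2.0000, E[τ|data] = 6.0000

The Pareto density is strictly decreasing on [x_m, ∞), so the mode is x_m = 2.0000.
Mean = α·x_m/(α−1) = 1.5·2.0/0.5 = 6.0000.
Right-skewed posterior ⇒ mode < mean.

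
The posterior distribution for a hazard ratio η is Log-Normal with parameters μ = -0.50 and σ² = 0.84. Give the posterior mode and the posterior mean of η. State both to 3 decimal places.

η_MAP = 0.262, E[η|data] = 0.923

Mode = exp(μ − σ²) = exp(-1.34) = 0.262.
Mean = exp(μ + σ²/2) = exp(-0.080) = 0.923.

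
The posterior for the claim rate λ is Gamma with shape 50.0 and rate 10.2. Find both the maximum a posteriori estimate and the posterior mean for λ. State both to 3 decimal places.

MAP: 4.804. Posterior mean: 4.902.

Mode = (α−1)/β = 49.0/10.2 = 4.804.
Mean = α/β = 50.0/10.2 = 4.902.
The posterior is right-skewed, so the mean exceeds the mode.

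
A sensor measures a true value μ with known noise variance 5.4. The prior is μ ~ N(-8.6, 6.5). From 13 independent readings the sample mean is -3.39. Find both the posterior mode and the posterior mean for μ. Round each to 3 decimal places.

posterior mode = -3.703, posterior mean = -3.703

Posterior for μ is Normal. Precision-weighted mean: (1/6.5·-8.6 + 13/5.4·-3.39) / (1/6.5 + 13/5.4) = -3.703.
A Normal posterior is symmetric, so mode = mean.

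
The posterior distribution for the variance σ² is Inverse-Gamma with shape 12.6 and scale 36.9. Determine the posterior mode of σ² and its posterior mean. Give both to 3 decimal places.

MAP: 2.713. Posterior mean: 3.181.

Mode = β/(α+1) = 36.9/13.6 = 2.713.
Mean = β/(α−1) = 36.9/11.6 = 3.181.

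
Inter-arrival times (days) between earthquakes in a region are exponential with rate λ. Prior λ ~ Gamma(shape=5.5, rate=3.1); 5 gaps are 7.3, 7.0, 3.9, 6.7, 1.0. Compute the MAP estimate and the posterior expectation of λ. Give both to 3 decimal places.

MAP = 0.328; posterior mean = 0.362

Σ times = 25.9. Posterior: Gamma(shape = 5.5+5 = 10.5, rate = 3.1+25.9 = 29.0).
Mode = (α−1)/β = 9.5/29.0 = 0.328.
Mean = α/β = 10.5/29.0 = 0.362.
The posterior is right-skewed, so the mean exceeds the mode.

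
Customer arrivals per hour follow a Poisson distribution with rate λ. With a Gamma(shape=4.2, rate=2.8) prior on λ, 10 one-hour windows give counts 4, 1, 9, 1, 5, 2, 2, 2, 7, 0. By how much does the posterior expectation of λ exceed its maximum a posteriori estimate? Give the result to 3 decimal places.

Σ counts = 33. Posterior: Gamma(shape = 4.2+33 = 37.2, rate = 2.8+10 = 12.8).
Mode = (α−1)/β = 36.2/12.8 = 2.828.
Mean = α/β = 37.2/12.8 = 2.906.
Difference = 2.906 − 2.828 = 0.078.

0.078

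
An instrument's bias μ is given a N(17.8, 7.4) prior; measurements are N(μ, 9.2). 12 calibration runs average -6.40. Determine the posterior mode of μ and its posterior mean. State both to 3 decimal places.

μ_MAP = -4.128, E[μ|data] = -4.128

Posterior for μ is Normal. Precision-weighted mean: (1/7.4·17.8 + 12/9.2·-6.40) / (1/7.4 + 12/9.2) = -4.128.
A Normal posterior is symmetric, so mode = mean.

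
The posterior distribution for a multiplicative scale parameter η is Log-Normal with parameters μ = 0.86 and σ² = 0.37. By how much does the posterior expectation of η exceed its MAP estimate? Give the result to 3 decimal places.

1.211

Mode = exp(μ − σ²) = exp(0.49) = 1.632.
Mean = exp(μ + σ²/2) = exp(1.045) = 2.843.
Difference = 2.843 − 1.632 = 1.211.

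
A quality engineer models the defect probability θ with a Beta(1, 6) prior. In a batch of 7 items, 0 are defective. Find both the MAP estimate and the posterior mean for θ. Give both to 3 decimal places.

Posterior: Beta(1+0, 6+7) = Beta(1, 13).
Since α = 1 ≤ 1 and β > 1, the Beta density is monotone decreasing on [0,1]; the mode is at 0.
Mean = 1/(1+13) = 0.071.

MAP = 0.000, posterior mean = 0.071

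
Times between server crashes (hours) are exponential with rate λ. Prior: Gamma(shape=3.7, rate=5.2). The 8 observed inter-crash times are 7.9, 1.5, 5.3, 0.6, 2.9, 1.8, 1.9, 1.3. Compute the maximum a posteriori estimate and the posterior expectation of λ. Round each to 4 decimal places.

λ_MAP = 0.3768, E[λ|data] = 0.4120

Σ times = 23.2. Posterior: Gamma(shape = 3.7+8 = 11.7, rate = 5.2+23.2 = 28.4).
Mode = (α−1)/β = 10.7/28.4 = 0.3768.
Mean = α/β = 11.7/28.4 = 0.4120.
Right-skewed posterior ⇒ mode < mean.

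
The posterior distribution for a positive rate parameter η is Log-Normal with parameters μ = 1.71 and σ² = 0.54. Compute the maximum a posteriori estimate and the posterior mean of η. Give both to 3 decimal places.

Mode = exp(μ − σ²) = exp(1.17) = 3.222.
Mean = exp(μ + σ²/2) = exp(1.980) = 7.243.

MAP = 3.222, posterior mean = 7.243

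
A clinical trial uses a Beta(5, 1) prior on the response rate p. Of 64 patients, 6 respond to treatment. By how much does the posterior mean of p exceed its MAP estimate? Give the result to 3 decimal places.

Posterior: Beta(5+6, 1+58) = Beta(11, 59).
Mode = (11−1)/(11+59−2) = 10/68 = 0.147.
Mean = 11/(11+59) = 11/70 = 0.157.
Difference = 0.157 − 0.147 = 0.010.
The mean is pulled above the mode by the posterior's right skew.

0.010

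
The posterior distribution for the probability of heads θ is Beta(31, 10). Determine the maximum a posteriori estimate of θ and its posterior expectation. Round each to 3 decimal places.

θ_MAP = 0.769, E[θ|data] = 0.756

Mode = (31−1)/(31+10−2) = 30/39 = 0.769.
Mean = 31/(31+10) = 31/41 = 0.756.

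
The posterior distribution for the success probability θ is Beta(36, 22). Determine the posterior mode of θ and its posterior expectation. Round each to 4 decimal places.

posterior mode = 0.6250, posterior expectation = 0.6207

Mode = (36−1)/(36+22−2) = 35/56 = 0.6250.
Mean = 36/(36+22) = 36/58 = 0.6207.
Mode > mean: the posterior has a left tail.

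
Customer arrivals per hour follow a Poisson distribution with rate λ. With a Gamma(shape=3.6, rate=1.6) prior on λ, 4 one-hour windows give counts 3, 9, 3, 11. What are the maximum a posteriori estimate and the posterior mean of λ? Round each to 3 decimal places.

Σ counts = 26. Posterior: Gamma(shape = 3.6+26 = 29.6, rate = 1.6+4 = 5.6).
Mode = (α−1)/β = 28.6/5.6 = 5.107.
Mean = α/β = 29.6/5.6 = 5.286.

maximum a posteriori estimate = 5.107, posterior mean = 5.286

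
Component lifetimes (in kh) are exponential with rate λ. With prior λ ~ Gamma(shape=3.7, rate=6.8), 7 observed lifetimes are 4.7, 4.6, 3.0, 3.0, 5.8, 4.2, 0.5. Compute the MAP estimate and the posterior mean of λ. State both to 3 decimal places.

Σ times = 25.8. Posterior: Gamma(shape = 3.7+7 = 10.7, rate = 6.8+25.8 = 32.6).
Mode = (α−1)/β = 9.7/32.6 = 0.298.
Mean = α/β = 10.7/32.6 = 0.328.

MAP = 0.298, posterior mean = 0.328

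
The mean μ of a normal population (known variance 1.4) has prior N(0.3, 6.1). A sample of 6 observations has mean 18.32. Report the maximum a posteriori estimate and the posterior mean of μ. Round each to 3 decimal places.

Posterior for μ is Normal. Precision-weighted mean: (1/6.1·0.3 + 6/1.4·18.32) / (1/6.1 + 6/1.4) = 17.656.
A Normal posterior is symmetric, so mode = mean.

μ_MAP = 17.656, E[μ|data] = 17.656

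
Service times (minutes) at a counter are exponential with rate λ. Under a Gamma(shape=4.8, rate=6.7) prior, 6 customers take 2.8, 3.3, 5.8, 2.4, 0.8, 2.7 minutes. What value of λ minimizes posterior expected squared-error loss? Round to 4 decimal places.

Σ times = 17.8. Posterior: Gamma(shape = 4.8+6 = 10.8, rate = 6.7+17.8 = 24.5).
Mode = (α−1)/β = 9.8/24.5 = 0.4000.
Mean = α/β = 10.8/24.5 = 0.4408.
Squared-error loss ⇒ the optimal estimator is the posterior mean.

0.4408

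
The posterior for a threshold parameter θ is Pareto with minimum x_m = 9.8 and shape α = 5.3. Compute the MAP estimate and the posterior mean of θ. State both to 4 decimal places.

The Pareto density is strictly decreasing on [x_m, ∞), so the mode is x_m = 9.8000.
Mean = α·x_m/(α−1) = 5.3·9.8/4.3 = 12.0791.
The mean is pulled above the mode by the posterior's right skew.

MAP = 9.8000, posterior mean = 12.0791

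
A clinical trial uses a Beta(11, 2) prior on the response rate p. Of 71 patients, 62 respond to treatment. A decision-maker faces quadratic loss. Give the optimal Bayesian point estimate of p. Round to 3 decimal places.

0.869

Posterior: Beta(11+62, 2+9) = Beta(73, 11).
Mode = (73−1)/(73+11−2) = 72/82 = 0.878.
Mean = 73/(73+11) = 73/84 = 0.869.
Quadratic loss ⇒ the optimal estimator is the posterior mean.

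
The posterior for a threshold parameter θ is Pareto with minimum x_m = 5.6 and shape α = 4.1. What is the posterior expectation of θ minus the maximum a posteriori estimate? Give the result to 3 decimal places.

The Pareto density is strictly decreasing on [x_m, ∞), so the mode is x_m = 5.600.
Mean = α·x_m/(α−1) = 4.1·5.6/3.1 = 7.406.
Difference = 7.406 − 5.600 = 1.806.

1.806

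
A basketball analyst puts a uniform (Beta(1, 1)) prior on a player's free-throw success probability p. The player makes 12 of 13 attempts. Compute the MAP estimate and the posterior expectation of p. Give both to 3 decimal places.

MAP = 0.923; posterior mean = 0.867

Posterior: Beta(1+12, 1+1) = Beta(13, 2).
Mode = (13−1)/(13+2−2) = 12/13 = 0.923.
With a flat prior the MAP equals the MLE, 12/13.
Mean = 13/(13+2) = 13/15 = 0.867.
The posterior is left-skewed, so the mode exceeds the mean.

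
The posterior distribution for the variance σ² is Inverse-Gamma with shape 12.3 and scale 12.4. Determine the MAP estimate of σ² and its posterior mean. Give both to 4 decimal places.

MAP = 0.9323, posterior mean = 1.0973

Mode = β/(α+1) = 12.4/13.3 = 0.9323.
Mean = β/(α−1) = 12.4/11.3 = 1.0973.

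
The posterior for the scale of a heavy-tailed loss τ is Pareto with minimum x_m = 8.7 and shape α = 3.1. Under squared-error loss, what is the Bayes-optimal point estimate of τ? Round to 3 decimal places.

12.843

The Pareto density is strictly decreasing on [x_m, ∞), so the mode is x_m = 8.700.
Mean = α·x_m/(α−1) = 3.1·8.7/2.1 = 12.843.
Squared-error loss ⇒ the optimal estimator is the posterior mean.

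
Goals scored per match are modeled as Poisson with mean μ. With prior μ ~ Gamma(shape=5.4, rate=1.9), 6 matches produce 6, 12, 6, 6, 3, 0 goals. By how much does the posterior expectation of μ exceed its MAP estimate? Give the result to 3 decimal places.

0.127

Σ counts = 33. Posterior: Gamma(shape = 5.4+33 = 38.4, rate = 1.9+6 = 7.9).
Mode = (α−1)/β = 37.4/7.9 = 4.734.
Mean = α/β = 38.4/7.9 = 4.861.
Difference = 4.861 − 4.734 = 0.127.
Right-skewed posterior ⇒ mode < mean.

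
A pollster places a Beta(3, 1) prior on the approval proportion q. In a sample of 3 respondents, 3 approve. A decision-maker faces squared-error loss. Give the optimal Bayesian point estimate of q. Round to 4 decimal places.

Posterior: Beta(3+3, 1+0) = Beta(6, 1).
Since β = 1 ≤ 1 and α > 1, the Beta density is monotone increasing on [0,1]; the mode is at 1.
Mean = 6/(6+1) = 0.8571.
Squared-error loss ⇒ the optimal estimator is the posterior mean.

0.8571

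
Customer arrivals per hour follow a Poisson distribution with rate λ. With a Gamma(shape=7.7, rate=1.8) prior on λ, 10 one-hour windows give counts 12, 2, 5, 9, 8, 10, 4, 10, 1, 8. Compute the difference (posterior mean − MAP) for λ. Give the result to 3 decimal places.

0.085

Σ counts = 69. Posterior: Gamma(shape = 7.7+69 = 76.7, rate = 1.8+10 = 11.8).
Mode = (α−1)/β = 75.7/11.8 = 6.415.
Mean = α/β = 76.7/11.8 = 6.500.
Difference = 6.500 − 6.415 = 0.085.
Mean > mode: the posterior has a right tail.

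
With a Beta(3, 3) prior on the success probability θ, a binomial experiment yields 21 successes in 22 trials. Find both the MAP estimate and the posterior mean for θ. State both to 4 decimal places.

θ_MAP = 0.8846, E[θ|data] = 0.8571

Posterior: Beta(3+21, 3+1) = Beta(24, 4).
Mode = (24−1)/(24+4−2) = 23/26 = 0.8846.
Mean = 24/(24+4) = 24/28 = 0.8571.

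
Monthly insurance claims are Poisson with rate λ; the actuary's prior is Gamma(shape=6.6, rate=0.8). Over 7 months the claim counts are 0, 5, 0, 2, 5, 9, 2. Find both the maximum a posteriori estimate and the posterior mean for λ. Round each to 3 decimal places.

Σ counts = 23. Posterior: Gamma(shape = 6.6+23 = 29.6, rate = 0.8+7 = 7.8).
Mode = (α−1)/β = 28.6/7.8 = 3.667.
Mean = α/β = 29.6/7.8 = 3.795.

MAP = 3.667; posterior mean = 3.795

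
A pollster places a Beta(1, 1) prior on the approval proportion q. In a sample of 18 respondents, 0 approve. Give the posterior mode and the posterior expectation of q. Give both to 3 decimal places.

MAP: 0.000. Posterior mean: 0.050.

Posterior: Beta(1+0, 1+18) = Beta(1, 19).
Since α = 1 ≤ 1 and β > 1, the Beta density is monotone decreasing on [0,1]; the mode is at 0.
Mean = 1/(1+19) = 0.050.
The posterior is right-skewed, so the mean exceeds the mode.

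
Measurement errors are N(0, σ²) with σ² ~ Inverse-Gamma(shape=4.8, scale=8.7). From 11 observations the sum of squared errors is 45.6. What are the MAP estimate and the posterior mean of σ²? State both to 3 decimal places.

MAP = 2.788; posterior mean = 3.387

Posterior: Inverse-Gamma(shape = 4.8+11/2 = 10.3, scale = 8.7+45.6/2 = 31.5).
Mode = β/(α+1) = 31.5/11.3 = 2.788.
Mean = β/(α−1) = 31.5/9.3 = 3.387.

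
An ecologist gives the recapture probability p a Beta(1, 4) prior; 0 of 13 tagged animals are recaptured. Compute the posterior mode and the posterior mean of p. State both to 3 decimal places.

p_MAP = 0.000, E[p|data] = 0.056

Posterior: Beta(1+0, 4+13) = Beta(1, 17).
Since α = 1 ≤ 1 and β > 1, the Beta density is monotone decreasing on [0,1]; the mode is at 0.
Mean = 1/(1+17) = 0.056.
Right-skewed posterior ⇒ mode < mean.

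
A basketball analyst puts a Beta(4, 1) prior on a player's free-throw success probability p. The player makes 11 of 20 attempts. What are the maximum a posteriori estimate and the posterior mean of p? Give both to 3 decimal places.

maximum a posteriori estimate = 0.609, posterior mean = 0.600

Posterior: Beta(4+11, 1+9) = Beta(15, 10).
Mode = (15−1)/(15+10−2) = 14/23 = 0.609.
Mean = 15/(15+10) = 15/25 = 0.600.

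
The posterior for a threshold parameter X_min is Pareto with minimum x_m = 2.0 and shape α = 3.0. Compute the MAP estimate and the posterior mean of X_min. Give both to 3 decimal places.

The Pareto density is strictly decreasing on [x_m, ∞), so the mode is x_m = 2.000.
Mean = α·x_m/(α−1) = 3.0·2.0/2.0 = 3.000.

X_min_MAP = 2.000, E[X_min|data] = 3.000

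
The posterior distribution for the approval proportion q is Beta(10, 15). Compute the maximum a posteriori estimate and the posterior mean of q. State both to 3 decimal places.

Mode = (10−1)/(10+15−2) = 9/23 = 0.391.
Mean = 10/(10+15) = 10/25 = 0.400.

q_MAP = 0.391, E[q|data] = 0.400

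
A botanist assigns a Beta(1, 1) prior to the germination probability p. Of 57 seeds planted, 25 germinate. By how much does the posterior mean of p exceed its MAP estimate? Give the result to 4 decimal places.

0.0021

Posterior: Beta(1+25, 1+32) = Beta(26, 33).
Mode = (26−1)/(26+33−2) = 25/57 = 0.4386.
With a flat prior the MAP equals the MLE, 25/57.
Mean = 26/(26+33) = 26/59 = 0.4407.
Difference = 0.4407 − 0.4386 = 0.0021.
Right-skewed posterior ⇒ mode < mean.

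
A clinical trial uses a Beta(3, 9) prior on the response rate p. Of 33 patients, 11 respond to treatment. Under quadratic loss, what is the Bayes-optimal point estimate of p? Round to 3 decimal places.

Posterior: Beta(3+11, 9+22) = Beta(14, 31).
Mode = (14−1)/(14+31−2) = 13/43 = 0.302.
Mean = 14/(14+31) = 14/45 = 0.311.
Quadratic loss ⇒ the optimal estimator is the posterior mean.

0.311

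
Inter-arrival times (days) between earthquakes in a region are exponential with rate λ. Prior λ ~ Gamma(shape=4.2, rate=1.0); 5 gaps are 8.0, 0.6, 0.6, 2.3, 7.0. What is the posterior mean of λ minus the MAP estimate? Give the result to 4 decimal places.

Σ times = 18.5. Posterior: Gamma(shape = 4.2+5 = 9.2, rate = 1.0+18.5 = 19.5).
Mode = (α−1)/β = 8.2/19.5 = 0.4205.
Mean = α/β = 9.2/19.5 = 0.4718.
Difference = 0.4718 − 0.4205 = 0.0513.

0.0513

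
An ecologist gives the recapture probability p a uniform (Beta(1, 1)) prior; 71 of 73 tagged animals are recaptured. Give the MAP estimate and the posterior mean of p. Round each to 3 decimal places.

p_MAP = 0.973, E[p|data] = 0.960

Posterior: Beta(1+71, 1+2) = Beta(72, 3).
Mode = (72−1)/(72+3−2) = 71/73 = 0.973.
Mean = 72/(72+3) = 72/75 = 0.960.
The mean is pulled below the mode by the posterior's left skew.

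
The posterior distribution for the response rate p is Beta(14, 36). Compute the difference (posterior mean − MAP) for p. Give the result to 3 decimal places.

0.009

Mode = (14−1)/(14+36−2) = 13/48 = 0.271.
Mean = 14/(14+36) = 14/50 = 0.280.
Difference = 0.280 − 0.271 = 0.009.
The posterior is right-skewed, so the mean exceeds the mode.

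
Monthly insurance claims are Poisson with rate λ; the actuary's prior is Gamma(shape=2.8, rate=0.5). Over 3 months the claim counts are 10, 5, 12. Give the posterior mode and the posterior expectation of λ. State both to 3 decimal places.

Σ counts = 27. Posterior: Gamma(shape = 2.8+27 = 29.8, rate = 0.5+3 = 3.5).
Mode = (α−1)/β = 28.8/3.5 = 8.229.
Mean = α/β = 29.8/3.5 = 8.514.
The mean is pulled above the mode by the posterior's right skew.

MAP = 8.229, posterior mean = 8.514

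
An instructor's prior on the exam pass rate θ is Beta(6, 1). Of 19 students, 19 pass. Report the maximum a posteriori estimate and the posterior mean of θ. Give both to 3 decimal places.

maximum a posteriori estimate = 1.000, posterior mean = 0.962

Posterior: Beta(6+19, 1+0) = Beta(25, 1).
Since β = 1 ≤ 1 and α > 1, the Beta density is monotone increasing on [0,1]; the mode is at 1.
Mean = 25/(25+1) = 0.962.
The posterior is left-skewed, so the mode exceeds the mean.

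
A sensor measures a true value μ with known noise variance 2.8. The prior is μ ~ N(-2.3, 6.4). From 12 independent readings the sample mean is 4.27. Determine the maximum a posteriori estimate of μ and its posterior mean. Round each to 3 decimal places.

maximum a posteriori estimate = 4.039, posterior mean = 4.039

Posterior for μ is Normal. Precision-weighted mean: (1/6.4·-2.3 + 12/2.8·4.27) / (1/6.4 + 12/2.8) = 4.039.
A Normal posterior is symmetric, so mode = mean.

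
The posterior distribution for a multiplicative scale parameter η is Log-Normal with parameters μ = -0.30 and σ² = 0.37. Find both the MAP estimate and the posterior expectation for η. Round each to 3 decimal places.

η_MAP = 0.512, E[η|data] = 0.891

Mode = exp(μ − σ²) = exp(-0.67) = 0.512.
Mean = exp(μ + σ²/2) = exp(-0.115) = 0.891.
The posterior is right-skewed, so the mean exceeds the mode.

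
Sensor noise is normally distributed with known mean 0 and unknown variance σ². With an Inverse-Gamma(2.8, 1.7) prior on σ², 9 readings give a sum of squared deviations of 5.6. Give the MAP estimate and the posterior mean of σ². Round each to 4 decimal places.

Posterior: Inverse-Gamma(shape = 2.8+9/2 = 7.3, scale = 1.7+5.6/2 = 4.5).
Mode = β/(α+1) = 4.5/8.3 = 0.5422.
Mean = β/(α−1) = 4.5/6.3 = 0.7143.

σ²_MAP = 0.5422, E[σ²|data] = 0.7143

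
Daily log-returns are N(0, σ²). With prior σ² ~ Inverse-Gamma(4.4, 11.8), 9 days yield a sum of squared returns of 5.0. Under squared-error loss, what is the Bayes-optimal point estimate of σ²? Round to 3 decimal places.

Posterior: Inverse-Gamma(shape = 4.4+9/2 = 8.9, scale = 11.8+5.0/2 = 14.3).
Mode = β/(α+1) = 14.3/9.9 = 1.444.
Mean = β/(α−1) = 14.3/7.9 = 1.810.
Squared-error loss ⇒ the optimal estimator is the posterior mean.

1.810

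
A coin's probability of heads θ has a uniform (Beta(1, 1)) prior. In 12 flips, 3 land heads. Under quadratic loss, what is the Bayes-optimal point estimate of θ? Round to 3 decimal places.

Posterior: Beta(1+3, 1+9) = Beta(4, 10).
Mode = (4−1)/(4+10−2) = 3/12 = 0.250.
With a flat prior the MAP equals the MLE, 3/12.
Mean = 4/(4+10) = 4/14 = 0.286.
Quadratic loss ⇒ the optimal estimator is the posterior mean.

0.286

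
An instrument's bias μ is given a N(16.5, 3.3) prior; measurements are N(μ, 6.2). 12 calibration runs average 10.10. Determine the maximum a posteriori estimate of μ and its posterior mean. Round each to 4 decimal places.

Posterior for μ is Normal. Precision-weighted mean: (1/3.3·16.5 + 12/6.2·10.10) / (1/3.3 + 12/6.2) = 10.9664.
A Normal posterior is symmetric, so mode = mean.

MAP = 10.9664, posterior mean = 10.9664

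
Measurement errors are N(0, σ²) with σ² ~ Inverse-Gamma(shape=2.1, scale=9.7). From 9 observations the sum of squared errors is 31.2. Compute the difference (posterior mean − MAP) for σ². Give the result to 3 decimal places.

Posterior: Inverse-Gamma(shape = 2.1+9/2 = 6.6, scale = 9.7+31.2/2 = 25.3).
Mode = β/(α+1) = 25.3/7.6 = 3.329.
Mean = β/(α−1) = 25.3/5.6 = 4.518.
Difference = 4.518 − 3.329 = 1.189.

1.189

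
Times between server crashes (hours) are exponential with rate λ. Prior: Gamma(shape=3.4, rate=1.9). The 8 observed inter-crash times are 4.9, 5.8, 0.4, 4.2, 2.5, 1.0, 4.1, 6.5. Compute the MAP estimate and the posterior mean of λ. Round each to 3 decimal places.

MAP = 0.332; posterior mean = 0.364

Σ times = 29.4. Posterior: Gamma(shape = 3.4+8 = 11.4, rate = 1.9+29.4 = 31.3).
Mode = (α−1)/β = 10.4/31.3 = 0.332.
Mean = α/β = 11.4/31.3 = 0.364.
Mean > mode: the posterior has a right tail.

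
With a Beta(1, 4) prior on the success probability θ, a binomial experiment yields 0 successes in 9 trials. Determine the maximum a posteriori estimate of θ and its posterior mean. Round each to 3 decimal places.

MAP = 0.000, posterior mean = 0.071

Posterior: Beta(1+0, 4+9) = Beta(1, 13).
Since α = 1 ≤ 1 and β > 1, the Beta density is monotone decreasing on [0,1]; the mode is at 0.
Mean = 1/(1+13) = 0.071.
The mean is pulled above the mode by the posterior's right skew.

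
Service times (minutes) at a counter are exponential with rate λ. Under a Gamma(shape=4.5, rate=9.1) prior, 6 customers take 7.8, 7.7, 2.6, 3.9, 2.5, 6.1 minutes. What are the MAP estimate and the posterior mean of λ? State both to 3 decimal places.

Σ times = 30.6. Posterior: Gamma(shape = 4.5+6 = 10.5, rate = 9.1+30.6 = 39.7).
Mode = (α−1)/β = 9.5/39.7 = 0.239.
Mean = α/β = 10.5/39.7 = 0.264.

MAP: 0.239. Posterior mean: 0.264.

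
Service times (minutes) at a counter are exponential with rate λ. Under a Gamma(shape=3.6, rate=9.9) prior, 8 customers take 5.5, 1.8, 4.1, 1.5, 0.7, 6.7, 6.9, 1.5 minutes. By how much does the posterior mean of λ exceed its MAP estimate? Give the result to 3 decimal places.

Σ times = 28.7. Posterior: Gamma(shape = 3.6+8 = 11.6, rate = 9.9+28.7 = 38.6).
Mode = (α−1)/β = 10.6/38.6 = 0.275.
Mean = α/β = 11.6/38.6 = 0.301.
Difference = 0.301 − 0.275 = 0.026.

0.026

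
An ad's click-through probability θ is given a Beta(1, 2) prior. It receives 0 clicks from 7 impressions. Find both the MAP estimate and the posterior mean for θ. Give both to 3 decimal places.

Posterior: Beta(1+0, 2+7) = Beta(1, 9).
Since α = 1 ≤ 1 and β > 1, the Beta density is monotone decreasing on [0,1]; the mode is at 0.
Mean = 1/(1+9) = 0.100.
Right-skewed posterior ⇒ mode < mean.

MAP: 0.000. Posterior mean: 0.100.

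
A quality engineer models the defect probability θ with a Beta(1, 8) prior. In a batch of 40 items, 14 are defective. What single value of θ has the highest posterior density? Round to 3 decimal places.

Posterior: Beta(1+14, 8+26) = Beta(15, 34).
Mode = (15−1)/(15+34−2) = 14/47 = 0.298.
Mean = 15/(15+34) = 15/49 = 0.306.
This is the posterior mode — the MAP estimate.

0.298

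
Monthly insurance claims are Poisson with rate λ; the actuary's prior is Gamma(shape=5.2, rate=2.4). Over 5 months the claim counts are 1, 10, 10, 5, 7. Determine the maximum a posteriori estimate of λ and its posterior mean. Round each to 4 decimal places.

Σ counts = 33. Posterior: Gamma(shape = 5.2+33 = 38.2, rate = 2.4+5 = 7.4).
Mode = (α−1)/β = 37.2/7.4 = 5.0270.
Mean = α/β = 38.2/7.4 = 5.1622.
The mean is pulled above the mode by the posterior's right skew.

λ_MAP = 5.0270, E[λ|data] = 5.1622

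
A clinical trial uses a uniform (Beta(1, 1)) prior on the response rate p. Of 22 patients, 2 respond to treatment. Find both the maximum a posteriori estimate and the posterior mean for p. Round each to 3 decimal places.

Posterior: Beta(1+2, 1+20) = Beta(3, 21).
Mode = (3−1)/(3+21−2) = 2/22 = 0.091.
Mean = 3/(3+21) = 3/24 = 0.125.

p_MAP = 0.091, E[p|data] = 0.125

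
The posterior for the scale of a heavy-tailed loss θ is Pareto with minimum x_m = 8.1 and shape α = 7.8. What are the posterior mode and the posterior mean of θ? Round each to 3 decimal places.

MAP = 8.100, posterior mean = 9.291

The Pareto density is strictly decreasing on [x_m, ∞), so the mode is x_m = 8.100.
Mean = α·x_m/(α−1) = 7.8·8.1/6.8 = 9.291.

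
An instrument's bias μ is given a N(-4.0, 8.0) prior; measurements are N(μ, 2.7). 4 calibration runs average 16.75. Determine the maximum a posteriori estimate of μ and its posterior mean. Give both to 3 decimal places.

MAP = 15.135, posterior mean = 15.135

Posterior for μ is Normal. Precision-weighted mean: (1/8.0·-4.0 + 4/2.7·16.75) / (1/8.0 + 4/2.7) = 15.135.
A Normal posterior is symmetric, so mode = mean.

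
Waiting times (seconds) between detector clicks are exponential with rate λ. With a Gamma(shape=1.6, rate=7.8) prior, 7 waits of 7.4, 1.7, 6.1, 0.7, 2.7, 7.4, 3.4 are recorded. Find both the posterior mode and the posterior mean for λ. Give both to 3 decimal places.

λ_MAP = 0.204, E[λ|data] = 0.231

Σ times = 29.4. Posterior: Gamma(shape = 1.6+7 = 8.6, rate = 7.8+29.4 = 37.2).
Mode = (α−1)/β = 7.6/37.2 = 0.204.
Mean = α/β = 8.6/37.2 = 0.231.
The posterior is right-skewed, so the mean exceeds the mode.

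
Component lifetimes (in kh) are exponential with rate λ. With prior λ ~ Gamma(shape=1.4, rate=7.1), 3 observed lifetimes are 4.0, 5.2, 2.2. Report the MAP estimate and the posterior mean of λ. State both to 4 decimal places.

MAP = 0.1838, posterior mean = 0.2378

Σ times = 11.4. Posterior: Gamma(shape = 1.4+3 = 4.4, rate = 7.1+11.4 = 18.5).
Mode = (α−1)/β = 3.4/18.5 = 0.1838.
Mean = α/β = 4.4/18.5 = 0.2378.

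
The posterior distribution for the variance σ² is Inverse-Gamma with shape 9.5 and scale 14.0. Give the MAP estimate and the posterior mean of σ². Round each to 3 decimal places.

Mode = β/(α+1) = 14.0/10.5 = 1.333.
Mean = β/(α−1) = 14.0/8.5 = 1.647.

σ²_MAP = 1.333, E[σ²|data] = 1.647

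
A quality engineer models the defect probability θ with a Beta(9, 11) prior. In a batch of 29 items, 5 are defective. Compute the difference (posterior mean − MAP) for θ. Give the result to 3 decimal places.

0.009

Posterior: Beta(9+5, 11+24) = Beta(14, 35).
Mode = (14−1)/(14+35−2) = 13/47 = 0.277.
Mean = 14/(14+35) = 14/49 = 0.286.
Difference = 0.286 − 0.277 = 0.009.
Mean > mode: the posterior has a right tail.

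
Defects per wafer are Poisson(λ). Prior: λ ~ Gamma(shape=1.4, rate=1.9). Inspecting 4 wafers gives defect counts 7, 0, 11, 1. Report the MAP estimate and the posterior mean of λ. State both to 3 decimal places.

λ_MAP = 3.288, E[λ|data] = 3.458

Σ counts = 19. Posterior: Gamma(shape = 1.4+19 = 20.4, rate = 1.9+4 = 5.9).
Mode = (α−1)/β = 19.4/5.9 = 3.288.
Mean = α/β = 20.4/5.9 = 3.458.
Mean > mode: the posterior has a right tail.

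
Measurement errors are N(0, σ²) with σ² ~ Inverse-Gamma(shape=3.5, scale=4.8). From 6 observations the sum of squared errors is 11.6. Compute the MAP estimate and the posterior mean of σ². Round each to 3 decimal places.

Posterior: Inverse-Gamma(shape = 3.5+6/2 = 6.5, scale = 4.8+11.6/2 = 10.6).
Mode = β/(α+1) = 10.6/7.5 = 1.413.
Mean = β/(α−1) = 10.6/5.5 = 1.927.

MAP: 1.413. Posterior mean: 1.927.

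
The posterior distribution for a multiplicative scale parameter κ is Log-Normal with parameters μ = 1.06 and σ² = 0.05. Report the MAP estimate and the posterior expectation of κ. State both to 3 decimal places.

Mode = exp(μ − σ²) = exp(1.01) = 2.746.
Mean = exp(μ + σ²/2) = exp(1.085) = 2.959.
The posterior is right-skewed, so the mean exceeds the mode.

MAP estimate = 2.746, posterior expectation = 2.959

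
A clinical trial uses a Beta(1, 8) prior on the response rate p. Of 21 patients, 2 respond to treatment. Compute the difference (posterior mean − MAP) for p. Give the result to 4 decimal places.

Posterior: Beta(1+2, 8+19) = Beta(3, 27).
Mode = (3−1)/(3+27−2) = 2/28 = 0.0714.
Mean = 3/(3+27) = 3/30 = 0.1000.
Difference = 0.1000 − 0.0714 = 0.0286.
The mean is pulled above the mode by the posterior's right skew.

0.0286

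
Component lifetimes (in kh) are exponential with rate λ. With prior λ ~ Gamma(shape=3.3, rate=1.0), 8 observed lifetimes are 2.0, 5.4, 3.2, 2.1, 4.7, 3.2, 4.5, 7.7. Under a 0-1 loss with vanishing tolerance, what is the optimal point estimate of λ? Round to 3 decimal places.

Σ times = 32.8. Posterior: Gamma(shape = 3.3+8 = 11.3, rate = 1.0+32.8 = 33.8).
Mode = (α−1)/β = 10.3/33.8 = 0.305.
Mean = α/β = 11.3/33.8 = 0.334.
This is the posterior mode — the MAP estimate.

0.305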